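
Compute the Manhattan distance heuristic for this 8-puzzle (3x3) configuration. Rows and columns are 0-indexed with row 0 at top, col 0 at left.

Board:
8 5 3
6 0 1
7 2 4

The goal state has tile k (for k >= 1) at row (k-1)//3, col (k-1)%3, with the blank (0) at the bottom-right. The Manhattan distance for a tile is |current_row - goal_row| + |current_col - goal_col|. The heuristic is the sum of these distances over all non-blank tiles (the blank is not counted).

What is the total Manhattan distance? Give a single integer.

Tile 8: at (0,0), goal (2,1), distance |0-2|+|0-1| = 3
Tile 5: at (0,1), goal (1,1), distance |0-1|+|1-1| = 1
Tile 3: at (0,2), goal (0,2), distance |0-0|+|2-2| = 0
Tile 6: at (1,0), goal (1,2), distance |1-1|+|0-2| = 2
Tile 1: at (1,2), goal (0,0), distance |1-0|+|2-0| = 3
Tile 7: at (2,0), goal (2,0), distance |2-2|+|0-0| = 0
Tile 2: at (2,1), goal (0,1), distance |2-0|+|1-1| = 2
Tile 4: at (2,2), goal (1,0), distance |2-1|+|2-0| = 3
Sum: 3 + 1 + 0 + 2 + 3 + 0 + 2 + 3 = 14

Answer: 14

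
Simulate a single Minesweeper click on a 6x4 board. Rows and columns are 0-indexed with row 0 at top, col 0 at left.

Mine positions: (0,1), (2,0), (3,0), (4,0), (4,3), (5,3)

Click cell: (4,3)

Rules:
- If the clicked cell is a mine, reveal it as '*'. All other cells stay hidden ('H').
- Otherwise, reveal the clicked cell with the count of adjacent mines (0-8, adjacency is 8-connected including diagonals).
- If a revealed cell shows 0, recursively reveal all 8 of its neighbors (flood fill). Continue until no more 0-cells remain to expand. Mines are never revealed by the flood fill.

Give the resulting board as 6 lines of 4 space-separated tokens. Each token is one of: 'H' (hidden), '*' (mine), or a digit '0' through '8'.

H H H H
H H H H
H H H H
H H H H
H H H *
H H H H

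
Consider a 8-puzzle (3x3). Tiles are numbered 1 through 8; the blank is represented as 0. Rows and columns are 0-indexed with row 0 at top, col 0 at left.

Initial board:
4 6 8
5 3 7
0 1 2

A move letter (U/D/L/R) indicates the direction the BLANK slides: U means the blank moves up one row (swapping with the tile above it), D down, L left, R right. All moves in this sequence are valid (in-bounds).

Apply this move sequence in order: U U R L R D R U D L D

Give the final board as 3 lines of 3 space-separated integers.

After move 1 (U):
4 6 8
0 3 7
5 1 2

After move 2 (U):
0 6 8
4 3 7
5 1 2

After move 3 (R):
6 0 8
4 3 7
5 1 2

After move 4 (L):
0 6 8
4 3 7
5 1 2

After move 5 (R):
6 0 8
4 3 7
5 1 2

After move 6 (D):
6 3 8
4 0 7
5 1 2

After move 7 (R):
6 3 8
4 7 0
5 1 2

After move 8 (U):
6 3 0
4 7 8
5 1 2

After move 9 (D):
6 3 8
4 7 0
5 1 2

After move 10 (L):
6 3 8
4 0 7
5 1 2

After move 11 (D):
6 3 8
4 1 7
5 0 2

Answer: 6 3 8
4 1 7
5 0 2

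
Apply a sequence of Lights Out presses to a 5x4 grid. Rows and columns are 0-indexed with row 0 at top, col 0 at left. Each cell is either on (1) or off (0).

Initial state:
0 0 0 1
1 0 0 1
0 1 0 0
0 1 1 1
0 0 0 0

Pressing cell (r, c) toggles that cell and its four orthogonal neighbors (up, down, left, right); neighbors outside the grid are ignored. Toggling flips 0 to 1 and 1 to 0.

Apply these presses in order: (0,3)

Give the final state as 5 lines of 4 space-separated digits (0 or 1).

After press 1 at (0,3):
0 0 1 0
1 0 0 0
0 1 0 0
0 1 1 1
0 0 0 0

Answer: 0 0 1 0
1 0 0 0
0 1 0 0
0 1 1 1
0 0 0 0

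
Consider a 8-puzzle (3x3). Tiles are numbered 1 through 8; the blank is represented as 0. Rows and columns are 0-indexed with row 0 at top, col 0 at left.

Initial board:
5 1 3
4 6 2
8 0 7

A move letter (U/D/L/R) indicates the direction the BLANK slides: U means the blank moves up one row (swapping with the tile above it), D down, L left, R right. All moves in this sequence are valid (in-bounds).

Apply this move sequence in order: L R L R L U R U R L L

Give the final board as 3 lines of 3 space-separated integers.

After move 1 (L):
5 1 3
4 6 2
0 8 7

After move 2 (R):
5 1 3
4 6 2
8 0 7

After move 3 (L):
5 1 3
4 6 2
0 8 7

After move 4 (R):
5 1 3
4 6 2
8 0 7

After move 5 (L):
5 1 3
4 6 2
0 8 7

After move 6 (U):
5 1 3
0 6 2
4 8 7

After move 7 (R):
5 1 3
6 0 2
4 8 7

After move 8 (U):
5 0 3
6 1 2
4 8 7

After move 9 (R):
5 3 0
6 1 2
4 8 7

After move 10 (L):
5 0 3
6 1 2
4 8 7

After move 11 (L):
0 5 3
6 1 2
4 8 7

Answer: 0 5 3
6 1 2
4 8 7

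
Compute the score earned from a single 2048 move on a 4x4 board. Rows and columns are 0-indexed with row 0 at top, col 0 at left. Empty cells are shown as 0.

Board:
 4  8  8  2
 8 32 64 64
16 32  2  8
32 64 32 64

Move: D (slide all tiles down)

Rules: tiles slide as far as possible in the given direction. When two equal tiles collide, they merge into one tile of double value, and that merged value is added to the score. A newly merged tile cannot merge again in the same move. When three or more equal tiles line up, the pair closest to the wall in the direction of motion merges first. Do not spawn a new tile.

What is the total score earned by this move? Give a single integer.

Slide down:
col 0: [4, 8, 16, 32] -> [4, 8, 16, 32]  score +0 (running 0)
col 1: [8, 32, 32, 64] -> [0, 8, 64, 64]  score +64 (running 64)
col 2: [8, 64, 2, 32] -> [8, 64, 2, 32]  score +0 (running 64)
col 3: [2, 64, 8, 64] -> [2, 64, 8, 64]  score +0 (running 64)
Board after move:
 4  0  8  2
 8  8 64 64
16 64  2  8
32 64 32 64

Answer: 64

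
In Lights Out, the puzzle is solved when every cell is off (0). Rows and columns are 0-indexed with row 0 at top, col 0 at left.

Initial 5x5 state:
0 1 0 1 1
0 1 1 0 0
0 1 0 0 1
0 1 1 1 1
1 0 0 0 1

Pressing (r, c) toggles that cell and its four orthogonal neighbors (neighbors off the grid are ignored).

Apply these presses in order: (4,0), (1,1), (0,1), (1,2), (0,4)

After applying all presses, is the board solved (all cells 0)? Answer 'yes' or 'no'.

After press 1 at (4,0):
0 1 0 1 1
0 1 1 0 0
0 1 0 0 1
1 1 1 1 1
0 1 0 0 1

After press 2 at (1,1):
0 0 0 1 1
1 0 0 0 0
0 0 0 0 1
1 1 1 1 1
0 1 0 0 1

After press 3 at (0,1):
1 1 1 1 1
1 1 0 0 0
0 0 0 0 1
1 1 1 1 1
0 1 0 0 1

After press 4 at (1,2):
1 1 0 1 1
1 0 1 1 0
0 0 1 0 1
1 1 1 1 1
0 1 0 0 1

After press 5 at (0,4):
1 1 0 0 0
1 0 1 1 1
0 0 1 0 1
1 1 1 1 1
0 1 0 0 1

Lights still on: 15

Answer: no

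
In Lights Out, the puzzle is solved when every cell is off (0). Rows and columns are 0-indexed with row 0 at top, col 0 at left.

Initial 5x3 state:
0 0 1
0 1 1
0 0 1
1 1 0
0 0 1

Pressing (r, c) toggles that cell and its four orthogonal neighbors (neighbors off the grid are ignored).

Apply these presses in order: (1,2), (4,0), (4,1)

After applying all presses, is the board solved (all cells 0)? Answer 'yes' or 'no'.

Answer: yes

Derivation:
After press 1 at (1,2):
0 0 0
0 0 0
0 0 0
1 1 0
0 0 1

After press 2 at (4,0):
0 0 0
0 0 0
0 0 0
0 1 0
1 1 1

After press 3 at (4,1):
0 0 0
0 0 0
0 0 0
0 0 0
0 0 0

Lights still on: 0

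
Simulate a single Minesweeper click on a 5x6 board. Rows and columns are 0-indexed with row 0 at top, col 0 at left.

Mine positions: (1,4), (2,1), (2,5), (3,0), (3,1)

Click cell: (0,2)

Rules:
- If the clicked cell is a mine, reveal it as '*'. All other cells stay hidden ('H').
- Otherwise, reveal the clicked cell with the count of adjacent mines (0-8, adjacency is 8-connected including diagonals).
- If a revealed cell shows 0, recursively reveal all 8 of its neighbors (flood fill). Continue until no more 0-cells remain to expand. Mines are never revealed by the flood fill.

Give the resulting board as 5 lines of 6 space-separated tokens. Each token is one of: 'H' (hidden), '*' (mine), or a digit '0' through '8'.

0 0 0 1 H H
1 1 1 1 H H
H H H H H H
H H H H H H
H H H H H H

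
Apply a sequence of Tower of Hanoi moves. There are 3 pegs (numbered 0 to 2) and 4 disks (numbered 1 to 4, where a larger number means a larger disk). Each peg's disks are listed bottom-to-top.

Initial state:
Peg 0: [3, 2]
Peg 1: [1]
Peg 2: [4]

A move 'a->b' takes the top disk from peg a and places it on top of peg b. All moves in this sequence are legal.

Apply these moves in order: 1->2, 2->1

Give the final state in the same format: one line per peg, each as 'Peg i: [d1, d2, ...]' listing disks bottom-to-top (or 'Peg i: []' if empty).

After move 1 (1->2):
Peg 0: [3, 2]
Peg 1: []
Peg 2: [4, 1]

After move 2 (2->1):
Peg 0: [3, 2]
Peg 1: [1]
Peg 2: [4]

Answer: Peg 0: [3, 2]
Peg 1: [1]
Peg 2: [4]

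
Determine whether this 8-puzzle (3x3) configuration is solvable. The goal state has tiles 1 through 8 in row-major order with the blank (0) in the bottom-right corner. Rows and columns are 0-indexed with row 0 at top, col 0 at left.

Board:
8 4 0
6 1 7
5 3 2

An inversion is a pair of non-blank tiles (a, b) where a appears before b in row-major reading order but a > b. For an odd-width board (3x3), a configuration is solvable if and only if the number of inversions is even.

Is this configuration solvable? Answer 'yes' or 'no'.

Inversions (pairs i<j in row-major order where tile[i] > tile[j] > 0): 20
20 is even, so the puzzle is solvable.

Answer: yes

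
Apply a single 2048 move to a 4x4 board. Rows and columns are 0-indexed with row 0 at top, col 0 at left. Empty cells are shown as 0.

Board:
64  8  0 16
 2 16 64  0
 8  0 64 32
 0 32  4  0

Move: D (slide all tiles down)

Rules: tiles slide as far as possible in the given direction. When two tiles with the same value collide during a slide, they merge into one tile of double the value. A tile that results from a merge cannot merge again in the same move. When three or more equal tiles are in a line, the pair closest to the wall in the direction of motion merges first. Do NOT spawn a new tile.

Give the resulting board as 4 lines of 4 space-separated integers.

Slide down:
col 0: [64, 2, 8, 0] -> [0, 64, 2, 8]
col 1: [8, 16, 0, 32] -> [0, 8, 16, 32]
col 2: [0, 64, 64, 4] -> [0, 0, 128, 4]
col 3: [16, 0, 32, 0] -> [0, 0, 16, 32]

Answer:   0   0   0   0
 64   8   0   0
  2  16 128  16
  8  32   4  32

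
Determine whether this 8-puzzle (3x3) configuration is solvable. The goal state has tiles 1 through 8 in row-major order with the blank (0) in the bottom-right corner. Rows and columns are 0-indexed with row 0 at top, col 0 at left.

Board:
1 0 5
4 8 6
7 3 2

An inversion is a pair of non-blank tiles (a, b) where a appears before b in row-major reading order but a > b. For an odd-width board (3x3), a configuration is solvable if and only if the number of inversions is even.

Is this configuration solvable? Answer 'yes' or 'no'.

Inversions (pairs i<j in row-major order where tile[i] > tile[j] > 0): 14
14 is even, so the puzzle is solvable.

Answer: yes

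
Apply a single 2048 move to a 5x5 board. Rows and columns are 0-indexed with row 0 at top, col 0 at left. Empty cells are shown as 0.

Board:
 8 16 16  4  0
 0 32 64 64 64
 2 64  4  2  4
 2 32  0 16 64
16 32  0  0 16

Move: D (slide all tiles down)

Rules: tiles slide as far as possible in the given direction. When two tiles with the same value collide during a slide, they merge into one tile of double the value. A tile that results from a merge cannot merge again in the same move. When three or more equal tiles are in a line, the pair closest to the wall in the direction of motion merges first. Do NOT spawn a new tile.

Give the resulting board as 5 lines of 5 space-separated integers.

Answer:  0  0  0  0  0
 0 16  0  4 64
 8 32 16 64  4
 4 64 64  2 64
16 64  4 16 16

Derivation:
Slide down:
col 0: [8, 0, 2, 2, 16] -> [0, 0, 8, 4, 16]
col 1: [16, 32, 64, 32, 32] -> [0, 16, 32, 64, 64]
col 2: [16, 64, 4, 0, 0] -> [0, 0, 16, 64, 4]
col 3: [4, 64, 2, 16, 0] -> [0, 4, 64, 2, 16]
col 4: [0, 64, 4, 64, 16] -> [0, 64, 4, 64, 16]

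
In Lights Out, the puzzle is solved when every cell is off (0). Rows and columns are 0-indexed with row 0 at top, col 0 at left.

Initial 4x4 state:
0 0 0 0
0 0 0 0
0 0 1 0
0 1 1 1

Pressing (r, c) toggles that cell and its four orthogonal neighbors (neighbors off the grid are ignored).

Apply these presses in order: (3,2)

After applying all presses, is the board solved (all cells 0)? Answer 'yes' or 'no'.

After press 1 at (3,2):
0 0 0 0
0 0 0 0
0 0 0 0
0 0 0 0

Lights still on: 0

Answer: yes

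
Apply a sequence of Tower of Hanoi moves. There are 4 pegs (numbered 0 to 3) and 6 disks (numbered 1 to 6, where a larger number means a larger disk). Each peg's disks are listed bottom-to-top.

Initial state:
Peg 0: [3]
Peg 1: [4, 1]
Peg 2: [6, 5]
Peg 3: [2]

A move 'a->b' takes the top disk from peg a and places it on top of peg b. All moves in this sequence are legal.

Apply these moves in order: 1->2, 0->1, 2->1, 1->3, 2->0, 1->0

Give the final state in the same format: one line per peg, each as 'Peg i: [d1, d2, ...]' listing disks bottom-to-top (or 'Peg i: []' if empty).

Answer: Peg 0: [5, 3]
Peg 1: [4]
Peg 2: [6]
Peg 3: [2, 1]

Derivation:
After move 1 (1->2):
Peg 0: [3]
Peg 1: [4]
Peg 2: [6, 5, 1]
Peg 3: [2]

After move 2 (0->1):
Peg 0: []
Peg 1: [4, 3]
Peg 2: [6, 5, 1]
Peg 3: [2]

After move 3 (2->1):
Peg 0: []
Peg 1: [4, 3, 1]
Peg 2: [6, 5]
Peg 3: [2]

After move 4 (1->3):
Peg 0: []
Peg 1: [4, 3]
Peg 2: [6, 5]
Peg 3: [2, 1]

After move 5 (2->0):
Peg 0: [5]
Peg 1: [4, 3]
Peg 2: [6]
Peg 3: [2, 1]

After move 6 (1->0):
Peg 0: [5, 3]
Peg 1: [4]
Peg 2: [6]
Peg 3: [2, 1]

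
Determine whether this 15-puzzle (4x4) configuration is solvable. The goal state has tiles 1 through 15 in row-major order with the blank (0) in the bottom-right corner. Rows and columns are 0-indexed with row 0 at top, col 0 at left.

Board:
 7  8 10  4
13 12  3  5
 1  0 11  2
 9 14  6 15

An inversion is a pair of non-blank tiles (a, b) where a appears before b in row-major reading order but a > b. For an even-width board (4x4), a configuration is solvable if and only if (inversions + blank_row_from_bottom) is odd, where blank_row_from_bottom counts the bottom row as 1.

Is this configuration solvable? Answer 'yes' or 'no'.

Answer: no

Derivation:
Inversions: 46
Blank is in row 2 (0-indexed from top), which is row 2 counting from the bottom (bottom = 1).
46 + 2 = 48, which is even, so the puzzle is not solvable.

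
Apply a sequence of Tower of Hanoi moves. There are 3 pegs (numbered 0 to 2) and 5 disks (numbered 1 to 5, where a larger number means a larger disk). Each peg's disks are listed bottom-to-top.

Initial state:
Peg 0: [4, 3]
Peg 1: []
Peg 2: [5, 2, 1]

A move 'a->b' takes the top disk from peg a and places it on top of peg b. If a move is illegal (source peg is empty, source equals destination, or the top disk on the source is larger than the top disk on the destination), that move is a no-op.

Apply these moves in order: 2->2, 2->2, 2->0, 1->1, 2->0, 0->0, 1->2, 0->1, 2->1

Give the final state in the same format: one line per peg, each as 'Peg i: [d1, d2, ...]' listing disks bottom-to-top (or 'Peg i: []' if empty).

After move 1 (2->2):
Peg 0: [4, 3]
Peg 1: []
Peg 2: [5, 2, 1]

After move 2 (2->2):
Peg 0: [4, 3]
Peg 1: []
Peg 2: [5, 2, 1]

After move 3 (2->0):
Peg 0: [4, 3, 1]
Peg 1: []
Peg 2: [5, 2]

After move 4 (1->1):
Peg 0: [4, 3, 1]
Peg 1: []
Peg 2: [5, 2]

After move 5 (2->0):
Peg 0: [4, 3, 1]
Peg 1: []
Peg 2: [5, 2]

After move 6 (0->0):
Peg 0: [4, 3, 1]
Peg 1: []
Peg 2: [5, 2]

After move 7 (1->2):
Peg 0: [4, 3, 1]
Peg 1: []
Peg 2: [5, 2]

After move 8 (0->1):
Peg 0: [4, 3]
Peg 1: [1]
Peg 2: [5, 2]

After move 9 (2->1):
Peg 0: [4, 3]
Peg 1: [1]
Peg 2: [5, 2]

Answer: Peg 0: [4, 3]
Peg 1: [1]
Peg 2: [5, 2]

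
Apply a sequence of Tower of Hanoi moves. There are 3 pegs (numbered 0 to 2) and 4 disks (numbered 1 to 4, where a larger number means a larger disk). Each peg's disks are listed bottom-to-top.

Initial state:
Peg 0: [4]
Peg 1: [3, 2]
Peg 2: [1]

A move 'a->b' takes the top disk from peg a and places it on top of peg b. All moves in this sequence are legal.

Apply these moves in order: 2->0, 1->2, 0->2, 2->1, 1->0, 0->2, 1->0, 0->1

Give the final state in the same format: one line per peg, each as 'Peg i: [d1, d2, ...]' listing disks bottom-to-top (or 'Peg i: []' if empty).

Answer: Peg 0: [4]
Peg 1: [3]
Peg 2: [2, 1]

Derivation:
After move 1 (2->0):
Peg 0: [4, 1]
Peg 1: [3, 2]
Peg 2: []

After move 2 (1->2):
Peg 0: [4, 1]
Peg 1: [3]
Peg 2: [2]

After move 3 (0->2):
Peg 0: [4]
Peg 1: [3]
Peg 2: [2, 1]

After move 4 (2->1):
Peg 0: [4]
Peg 1: [3, 1]
Peg 2: [2]

After move 5 (1->0):
Peg 0: [4, 1]
Peg 1: [3]
Peg 2: [2]

After move 6 (0->2):
Peg 0: [4]
Peg 1: [3]
Peg 2: [2, 1]

After move 7 (1->0):
Peg 0: [4, 3]
Peg 1: []
Peg 2: [2, 1]

After move 8 (0->1):
Peg 0: [4]
Peg 1: [3]
Peg 2: [2, 1]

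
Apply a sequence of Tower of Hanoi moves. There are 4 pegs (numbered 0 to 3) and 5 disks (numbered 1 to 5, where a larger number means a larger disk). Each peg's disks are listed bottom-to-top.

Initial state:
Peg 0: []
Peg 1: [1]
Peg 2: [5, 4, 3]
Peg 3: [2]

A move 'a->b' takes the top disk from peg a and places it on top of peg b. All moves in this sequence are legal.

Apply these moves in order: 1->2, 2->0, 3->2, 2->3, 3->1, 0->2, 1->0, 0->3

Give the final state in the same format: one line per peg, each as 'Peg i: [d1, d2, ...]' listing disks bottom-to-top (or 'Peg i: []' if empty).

After move 1 (1->2):
Peg 0: []
Peg 1: []
Peg 2: [5, 4, 3, 1]
Peg 3: [2]

After move 2 (2->0):
Peg 0: [1]
Peg 1: []
Peg 2: [5, 4, 3]
Peg 3: [2]

After move 3 (3->2):
Peg 0: [1]
Peg 1: []
Peg 2: [5, 4, 3, 2]
Peg 3: []

After move 4 (2->3):
Peg 0: [1]
Peg 1: []
Peg 2: [5, 4, 3]
Peg 3: [2]

After move 5 (3->1):
Peg 0: [1]
Peg 1: [2]
Peg 2: [5, 4, 3]
Peg 3: []

After move 6 (0->2):
Peg 0: []
Peg 1: [2]
Peg 2: [5, 4, 3, 1]
Peg 3: []

After move 7 (1->0):
Peg 0: [2]
Peg 1: []
Peg 2: [5, 4, 3, 1]
Peg 3: []

After move 8 (0->3):
Peg 0: []
Peg 1: []
Peg 2: [5, 4, 3, 1]
Peg 3: [2]

Answer: Peg 0: []
Peg 1: []
Peg 2: [5, 4, 3, 1]
Peg 3: [2]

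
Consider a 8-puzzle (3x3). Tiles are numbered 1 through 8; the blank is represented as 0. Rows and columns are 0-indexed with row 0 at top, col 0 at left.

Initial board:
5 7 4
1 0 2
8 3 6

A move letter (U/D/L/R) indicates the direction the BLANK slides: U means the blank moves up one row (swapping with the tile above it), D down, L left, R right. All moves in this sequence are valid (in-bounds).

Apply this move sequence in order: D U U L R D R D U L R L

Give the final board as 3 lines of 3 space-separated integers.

After move 1 (D):
5 7 4
1 3 2
8 0 6

After move 2 (U):
5 7 4
1 0 2
8 3 6

After move 3 (U):
5 0 4
1 7 2
8 3 6

After move 4 (L):
0 5 4
1 7 2
8 3 6

After move 5 (R):
5 0 4
1 7 2
8 3 6

After move 6 (D):
5 7 4
1 0 2
8 3 6

After move 7 (R):
5 7 4
1 2 0
8 3 6

After move 8 (D):
5 7 4
1 2 6
8 3 0

After move 9 (U):
5 7 4
1 2 0
8 3 6

After move 10 (L):
5 7 4
1 0 2
8 3 6

After move 11 (R):
5 7 4
1 2 0
8 3 6

After move 12 (L):
5 7 4
1 0 2
8 3 6

Answer: 5 7 4
1 0 2
8 3 6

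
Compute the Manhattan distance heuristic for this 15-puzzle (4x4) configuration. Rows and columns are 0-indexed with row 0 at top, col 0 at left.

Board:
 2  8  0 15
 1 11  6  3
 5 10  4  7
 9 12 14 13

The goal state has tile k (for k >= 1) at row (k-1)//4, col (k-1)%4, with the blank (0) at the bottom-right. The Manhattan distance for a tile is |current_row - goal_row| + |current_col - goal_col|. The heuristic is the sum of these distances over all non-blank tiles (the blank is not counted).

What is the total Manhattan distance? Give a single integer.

Tile 2: (0,0)->(0,1) = 1
Tile 8: (0,1)->(1,3) = 3
Tile 15: (0,3)->(3,2) = 4
Tile 1: (1,0)->(0,0) = 1
Tile 11: (1,1)->(2,2) = 2
Tile 6: (1,2)->(1,1) = 1
Tile 3: (1,3)->(0,2) = 2
Tile 5: (2,0)->(1,0) = 1
Tile 10: (2,1)->(2,1) = 0
Tile 4: (2,2)->(0,3) = 3
Tile 7: (2,3)->(1,2) = 2
Tile 9: (3,0)->(2,0) = 1
Tile 12: (3,1)->(2,3) = 3
Tile 14: (3,2)->(3,1) = 1
Tile 13: (3,3)->(3,0) = 3
Sum: 1 + 3 + 4 + 1 + 2 + 1 + 2 + 1 + 0 + 3 + 2 + 1 + 3 + 1 + 3 = 28

Answer: 28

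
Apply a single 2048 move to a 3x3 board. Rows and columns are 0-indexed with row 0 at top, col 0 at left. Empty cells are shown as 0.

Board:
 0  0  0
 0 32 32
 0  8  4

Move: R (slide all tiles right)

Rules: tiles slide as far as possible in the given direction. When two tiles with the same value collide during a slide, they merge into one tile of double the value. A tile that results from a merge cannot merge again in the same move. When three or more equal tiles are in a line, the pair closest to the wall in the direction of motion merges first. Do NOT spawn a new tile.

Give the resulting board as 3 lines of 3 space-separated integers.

Answer:  0  0  0
 0  0 64
 0  8  4

Derivation:
Slide right:
row 0: [0, 0, 0] -> [0, 0, 0]
row 1: [0, 32, 32] -> [0, 0, 64]
row 2: [0, 8, 4] -> [0, 8, 4]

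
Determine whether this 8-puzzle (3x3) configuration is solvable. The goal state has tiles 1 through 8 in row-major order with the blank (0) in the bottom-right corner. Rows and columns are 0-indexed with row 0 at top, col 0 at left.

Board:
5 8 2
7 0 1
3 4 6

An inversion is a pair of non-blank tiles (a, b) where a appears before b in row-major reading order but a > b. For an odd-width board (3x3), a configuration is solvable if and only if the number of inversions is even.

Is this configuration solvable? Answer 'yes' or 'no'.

Inversions (pairs i<j in row-major order where tile[i] > tile[j] > 0): 15
15 is odd, so the puzzle is not solvable.

Answer: no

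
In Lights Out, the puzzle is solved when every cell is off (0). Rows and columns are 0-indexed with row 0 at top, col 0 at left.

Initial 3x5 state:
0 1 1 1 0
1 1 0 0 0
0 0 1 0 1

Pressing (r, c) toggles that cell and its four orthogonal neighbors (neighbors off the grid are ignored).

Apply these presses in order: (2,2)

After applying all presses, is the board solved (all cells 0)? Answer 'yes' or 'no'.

Answer: no

Derivation:
After press 1 at (2,2):
0 1 1 1 0
1 1 1 0 0
0 1 0 1 1

Lights still on: 9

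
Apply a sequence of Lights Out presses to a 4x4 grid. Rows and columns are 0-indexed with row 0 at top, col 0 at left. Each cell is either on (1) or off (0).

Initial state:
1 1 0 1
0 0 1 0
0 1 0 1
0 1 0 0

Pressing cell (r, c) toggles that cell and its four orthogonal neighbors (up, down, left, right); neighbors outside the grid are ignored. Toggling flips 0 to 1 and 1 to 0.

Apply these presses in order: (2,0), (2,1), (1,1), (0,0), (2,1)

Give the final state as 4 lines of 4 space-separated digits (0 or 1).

After press 1 at (2,0):
1 1 0 1
1 0 1 0
1 0 0 1
1 1 0 0

After press 2 at (2,1):
1 1 0 1
1 1 1 0
0 1 1 1
1 0 0 0

After press 3 at (1,1):
1 0 0 1
0 0 0 0
0 0 1 1
1 0 0 0

After press 4 at (0,0):
0 1 0 1
1 0 0 0
0 0 1 1
1 0 0 0

After press 5 at (2,1):
0 1 0 1
1 1 0 0
1 1 0 1
1 1 0 0

Answer: 0 1 0 1
1 1 0 0
1 1 0 1
1 1 0 0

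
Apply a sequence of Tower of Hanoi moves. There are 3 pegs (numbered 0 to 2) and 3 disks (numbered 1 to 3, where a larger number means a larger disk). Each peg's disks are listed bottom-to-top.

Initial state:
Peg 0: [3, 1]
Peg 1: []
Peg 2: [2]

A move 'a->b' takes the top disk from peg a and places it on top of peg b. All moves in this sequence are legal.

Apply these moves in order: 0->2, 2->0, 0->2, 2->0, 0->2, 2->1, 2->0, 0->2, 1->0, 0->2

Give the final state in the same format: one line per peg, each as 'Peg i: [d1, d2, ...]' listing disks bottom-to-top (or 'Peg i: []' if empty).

After move 1 (0->2):
Peg 0: [3]
Peg 1: []
Peg 2: [2, 1]

After move 2 (2->0):
Peg 0: [3, 1]
Peg 1: []
Peg 2: [2]

After move 3 (0->2):
Peg 0: [3]
Peg 1: []
Peg 2: [2, 1]

After move 4 (2->0):
Peg 0: [3, 1]
Peg 1: []
Peg 2: [2]

After move 5 (0->2):
Peg 0: [3]
Peg 1: []
Peg 2: [2, 1]

After move 6 (2->1):
Peg 0: [3]
Peg 1: [1]
Peg 2: [2]

After move 7 (2->0):
Peg 0: [3, 2]
Peg 1: [1]
Peg 2: []

After move 8 (0->2):
Peg 0: [3]
Peg 1: [1]
Peg 2: [2]

After move 9 (1->0):
Peg 0: [3, 1]
Peg 1: []
Peg 2: [2]

After move 10 (0->2):
Peg 0: [3]
Peg 1: []
Peg 2: [2, 1]

Answer: Peg 0: [3]
Peg 1: []
Peg 2: [2, 1]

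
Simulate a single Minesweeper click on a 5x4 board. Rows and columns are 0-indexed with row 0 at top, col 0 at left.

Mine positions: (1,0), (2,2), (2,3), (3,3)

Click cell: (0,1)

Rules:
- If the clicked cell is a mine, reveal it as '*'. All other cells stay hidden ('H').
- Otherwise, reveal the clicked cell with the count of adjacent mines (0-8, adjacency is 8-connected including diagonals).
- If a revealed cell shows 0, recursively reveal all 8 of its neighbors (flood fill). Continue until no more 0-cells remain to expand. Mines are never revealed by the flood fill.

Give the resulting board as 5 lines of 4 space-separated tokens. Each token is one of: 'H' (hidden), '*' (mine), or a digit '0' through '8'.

H 1 H H
H H H H
H H H H
H H H H
H H H H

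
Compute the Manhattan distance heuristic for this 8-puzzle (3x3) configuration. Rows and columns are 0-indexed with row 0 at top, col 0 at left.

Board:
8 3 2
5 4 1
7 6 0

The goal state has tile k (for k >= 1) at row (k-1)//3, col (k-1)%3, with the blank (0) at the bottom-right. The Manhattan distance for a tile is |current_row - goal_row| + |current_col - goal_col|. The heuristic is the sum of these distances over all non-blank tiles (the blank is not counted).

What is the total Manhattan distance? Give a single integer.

Tile 8: (0,0)->(2,1) = 3
Tile 3: (0,1)->(0,2) = 1
Tile 2: (0,2)->(0,1) = 1
Tile 5: (1,0)->(1,1) = 1
Tile 4: (1,1)->(1,0) = 1
Tile 1: (1,2)->(0,0) = 3
Tile 7: (2,0)->(2,0) = 0
Tile 6: (2,1)->(1,2) = 2
Sum: 3 + 1 + 1 + 1 + 1 + 3 + 0 + 2 = 12

Answer: 12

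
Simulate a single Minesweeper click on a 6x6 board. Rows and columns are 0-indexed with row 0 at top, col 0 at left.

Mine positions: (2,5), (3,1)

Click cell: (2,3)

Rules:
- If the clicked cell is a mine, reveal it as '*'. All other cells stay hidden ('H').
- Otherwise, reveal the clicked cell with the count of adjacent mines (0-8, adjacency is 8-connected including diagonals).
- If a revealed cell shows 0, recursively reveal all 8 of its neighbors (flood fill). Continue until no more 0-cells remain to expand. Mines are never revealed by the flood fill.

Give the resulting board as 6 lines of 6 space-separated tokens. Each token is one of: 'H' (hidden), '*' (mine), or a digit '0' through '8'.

0 0 0 0 0 0
0 0 0 0 1 1
1 1 1 0 1 H
H H 1 0 1 1
1 1 1 0 0 0
0 0 0 0 0 0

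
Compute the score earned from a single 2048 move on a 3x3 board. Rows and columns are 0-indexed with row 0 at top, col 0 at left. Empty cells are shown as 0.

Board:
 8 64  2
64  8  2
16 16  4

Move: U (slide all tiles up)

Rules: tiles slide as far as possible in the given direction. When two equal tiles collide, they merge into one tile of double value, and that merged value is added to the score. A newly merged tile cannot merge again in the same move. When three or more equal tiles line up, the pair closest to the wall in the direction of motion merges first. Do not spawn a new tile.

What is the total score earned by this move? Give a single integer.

Answer: 4

Derivation:
Slide up:
col 0: [8, 64, 16] -> [8, 64, 16]  score +0 (running 0)
col 1: [64, 8, 16] -> [64, 8, 16]  score +0 (running 0)
col 2: [2, 2, 4] -> [4, 4, 0]  score +4 (running 4)
Board after move:
 8 64  4
64  8  4
16 16  0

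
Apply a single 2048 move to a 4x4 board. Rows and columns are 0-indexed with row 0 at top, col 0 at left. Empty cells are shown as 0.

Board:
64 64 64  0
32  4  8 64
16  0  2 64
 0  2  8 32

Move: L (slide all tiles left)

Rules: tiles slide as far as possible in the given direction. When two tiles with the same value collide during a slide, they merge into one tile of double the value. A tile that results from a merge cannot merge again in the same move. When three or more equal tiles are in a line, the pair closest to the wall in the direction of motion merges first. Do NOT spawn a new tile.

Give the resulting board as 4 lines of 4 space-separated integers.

Answer: 128  64   0   0
 32   4   8  64
 16   2  64   0
  2   8  32   0

Derivation:
Slide left:
row 0: [64, 64, 64, 0] -> [128, 64, 0, 0]
row 1: [32, 4, 8, 64] -> [32, 4, 8, 64]
row 2: [16, 0, 2, 64] -> [16, 2, 64, 0]
row 3: [0, 2, 8, 32] -> [2, 8, 32, 0]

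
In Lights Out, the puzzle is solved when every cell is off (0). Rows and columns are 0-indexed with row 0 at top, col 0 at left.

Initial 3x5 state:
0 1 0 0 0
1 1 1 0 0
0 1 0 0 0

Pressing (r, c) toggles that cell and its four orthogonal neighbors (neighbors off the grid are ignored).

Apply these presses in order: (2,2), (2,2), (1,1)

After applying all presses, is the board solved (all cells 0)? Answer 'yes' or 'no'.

After press 1 at (2,2):
0 1 0 0 0
1 1 0 0 0
0 0 1 1 0

After press 2 at (2,2):
0 1 0 0 0
1 1 1 0 0
0 1 0 0 0

After press 3 at (1,1):
0 0 0 0 0
0 0 0 0 0
0 0 0 0 0

Lights still on: 0

Answer: yes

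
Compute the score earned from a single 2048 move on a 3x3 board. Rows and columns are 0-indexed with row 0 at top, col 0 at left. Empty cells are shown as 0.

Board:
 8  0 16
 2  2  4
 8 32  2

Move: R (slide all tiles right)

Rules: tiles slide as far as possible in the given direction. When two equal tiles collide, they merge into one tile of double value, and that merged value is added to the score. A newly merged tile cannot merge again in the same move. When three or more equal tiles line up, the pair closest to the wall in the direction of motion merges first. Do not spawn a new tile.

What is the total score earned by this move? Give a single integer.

Answer: 4

Derivation:
Slide right:
row 0: [8, 0, 16] -> [0, 8, 16]  score +0 (running 0)
row 1: [2, 2, 4] -> [0, 4, 4]  score +4 (running 4)
row 2: [8, 32, 2] -> [8, 32, 2]  score +0 (running 4)
Board after move:
 0  8 16
 0  4  4
 8 32  2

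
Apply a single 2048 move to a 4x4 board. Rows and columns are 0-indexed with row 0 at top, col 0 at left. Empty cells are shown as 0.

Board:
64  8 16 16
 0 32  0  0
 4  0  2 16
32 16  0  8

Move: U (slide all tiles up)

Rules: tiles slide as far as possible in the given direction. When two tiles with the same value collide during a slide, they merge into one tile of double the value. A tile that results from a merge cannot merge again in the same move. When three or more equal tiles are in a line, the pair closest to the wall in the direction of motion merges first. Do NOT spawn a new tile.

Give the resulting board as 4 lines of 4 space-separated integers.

Slide up:
col 0: [64, 0, 4, 32] -> [64, 4, 32, 0]
col 1: [8, 32, 0, 16] -> [8, 32, 16, 0]
col 2: [16, 0, 2, 0] -> [16, 2, 0, 0]
col 3: [16, 0, 16, 8] -> [32, 8, 0, 0]

Answer: 64  8 16 32
 4 32  2  8
32 16  0  0
 0  0  0  0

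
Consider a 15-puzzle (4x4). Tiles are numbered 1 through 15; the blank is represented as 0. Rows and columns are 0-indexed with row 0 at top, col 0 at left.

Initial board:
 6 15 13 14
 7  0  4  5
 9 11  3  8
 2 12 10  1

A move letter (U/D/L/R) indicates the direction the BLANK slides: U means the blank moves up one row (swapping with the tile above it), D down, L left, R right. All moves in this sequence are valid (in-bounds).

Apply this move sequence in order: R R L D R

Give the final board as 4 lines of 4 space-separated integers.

Answer:  6 15 13 14
 7  4  3  5
 9 11  8  0
 2 12 10  1

Derivation:
After move 1 (R):
 6 15 13 14
 7  4  0  5
 9 11  3  8
 2 12 10  1

After move 2 (R):
 6 15 13 14
 7  4  5  0
 9 11  3  8
 2 12 10  1

After move 3 (L):
 6 15 13 14
 7  4  0  5
 9 11  3  8
 2 12 10  1

After move 4 (D):
 6 15 13 14
 7  4  3  5
 9 11  0  8
 2 12 10  1

After move 5 (R):
 6 15 13 14
 7  4  3  5
 9 11  8  0
 2 12 10  1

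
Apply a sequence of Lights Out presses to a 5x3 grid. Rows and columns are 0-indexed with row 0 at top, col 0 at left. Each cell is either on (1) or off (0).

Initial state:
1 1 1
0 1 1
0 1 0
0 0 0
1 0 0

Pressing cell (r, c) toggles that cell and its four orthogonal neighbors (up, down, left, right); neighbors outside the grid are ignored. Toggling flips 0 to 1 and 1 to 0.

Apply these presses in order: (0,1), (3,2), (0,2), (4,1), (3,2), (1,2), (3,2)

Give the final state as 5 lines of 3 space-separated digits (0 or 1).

Answer: 0 1 0
0 1 1
0 1 0
0 0 1
0 1 0

Derivation:
After press 1 at (0,1):
0 0 0
0 0 1
0 1 0
0 0 0
1 0 0

After press 2 at (3,2):
0 0 0
0 0 1
0 1 1
0 1 1
1 0 1

After press 3 at (0,2):
0 1 1
0 0 0
0 1 1
0 1 1
1 0 1

After press 4 at (4,1):
0 1 1
0 0 0
0 1 1
0 0 1
0 1 0

After press 5 at (3,2):
0 1 1
0 0 0
0 1 0
0 1 0
0 1 1

After press 6 at (1,2):
0 1 0
0 1 1
0 1 1
0 1 0
0 1 1

After press 7 at (3,2):
0 1 0
0 1 1
0 1 0
0 0 1
0 1 0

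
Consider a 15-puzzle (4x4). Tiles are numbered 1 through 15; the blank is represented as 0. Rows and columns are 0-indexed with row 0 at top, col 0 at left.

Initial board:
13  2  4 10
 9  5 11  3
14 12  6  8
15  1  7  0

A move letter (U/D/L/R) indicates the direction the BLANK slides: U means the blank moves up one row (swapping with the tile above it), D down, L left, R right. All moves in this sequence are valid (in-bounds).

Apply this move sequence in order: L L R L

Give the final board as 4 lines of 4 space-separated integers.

After move 1 (L):
13  2  4 10
 9  5 11  3
14 12  6  8
15  1  0  7

After move 2 (L):
13  2  4 10
 9  5 11  3
14 12  6  8
15  0  1  7

After move 3 (R):
13  2  4 10
 9  5 11  3
14 12  6  8
15  1  0  7

After move 4 (L):
13  2  4 10
 9  5 11  3
14 12  6  8
15  0  1  7

Answer: 13  2  4 10
 9  5 11  3
14 12  6  8
15  0  1  7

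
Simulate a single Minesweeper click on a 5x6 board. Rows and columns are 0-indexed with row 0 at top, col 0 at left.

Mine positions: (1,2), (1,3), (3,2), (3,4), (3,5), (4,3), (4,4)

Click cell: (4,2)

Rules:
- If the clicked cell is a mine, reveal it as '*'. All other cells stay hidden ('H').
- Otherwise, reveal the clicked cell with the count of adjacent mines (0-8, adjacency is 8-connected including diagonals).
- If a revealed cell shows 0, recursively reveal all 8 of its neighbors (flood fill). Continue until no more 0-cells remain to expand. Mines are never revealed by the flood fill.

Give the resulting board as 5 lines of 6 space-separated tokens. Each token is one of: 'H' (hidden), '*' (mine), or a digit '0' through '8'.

H H H H H H
H H H H H H
H H H H H H
H H H H H H
H H 2 H H H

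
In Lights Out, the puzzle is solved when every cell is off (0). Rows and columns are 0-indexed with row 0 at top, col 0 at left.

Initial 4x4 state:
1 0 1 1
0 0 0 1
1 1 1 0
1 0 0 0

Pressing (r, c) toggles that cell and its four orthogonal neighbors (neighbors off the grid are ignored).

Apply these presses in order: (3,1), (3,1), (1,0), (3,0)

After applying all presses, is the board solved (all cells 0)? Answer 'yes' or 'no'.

Answer: no

Derivation:
After press 1 at (3,1):
1 0 1 1
0 0 0 1
1 0 1 0
0 1 1 0

After press 2 at (3,1):
1 0 1 1
0 0 0 1
1 1 1 0
1 0 0 0

After press 3 at (1,0):
0 0 1 1
1 1 0 1
0 1 1 0
1 0 0 0

After press 4 at (3,0):
0 0 1 1
1 1 0 1
1 1 1 0
0 1 0 0

Lights still on: 9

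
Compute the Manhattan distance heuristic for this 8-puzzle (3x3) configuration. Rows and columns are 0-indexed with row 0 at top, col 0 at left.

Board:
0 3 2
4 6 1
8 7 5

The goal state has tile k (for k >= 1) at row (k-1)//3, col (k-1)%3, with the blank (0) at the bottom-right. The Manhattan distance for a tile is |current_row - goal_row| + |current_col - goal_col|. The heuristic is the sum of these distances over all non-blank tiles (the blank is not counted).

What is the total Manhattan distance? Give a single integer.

Tile 3: (0,1)->(0,2) = 1
Tile 2: (0,2)->(0,1) = 1
Tile 4: (1,0)->(1,0) = 0
Tile 6: (1,1)->(1,2) = 1
Tile 1: (1,2)->(0,0) = 3
Tile 8: (2,0)->(2,1) = 1
Tile 7: (2,1)->(2,0) = 1
Tile 5: (2,2)->(1,1) = 2
Sum: 1 + 1 + 0 + 1 + 3 + 1 + 1 + 2 = 10

Answer: 10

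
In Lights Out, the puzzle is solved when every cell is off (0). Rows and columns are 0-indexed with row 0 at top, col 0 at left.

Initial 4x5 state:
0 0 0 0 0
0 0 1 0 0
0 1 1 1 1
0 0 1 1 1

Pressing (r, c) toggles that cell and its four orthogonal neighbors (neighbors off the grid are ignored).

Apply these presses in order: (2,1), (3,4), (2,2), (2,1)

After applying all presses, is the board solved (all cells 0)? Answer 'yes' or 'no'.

Answer: yes

Derivation:
After press 1 at (2,1):
0 0 0 0 0
0 1 1 0 0
1 0 0 1 1
0 1 1 1 1

After press 2 at (3,4):
0 0 0 0 0
0 1 1 0 0
1 0 0 1 0
0 1 1 0 0

After press 3 at (2,2):
0 0 0 0 0
0 1 0 0 0
1 1 1 0 0
0 1 0 0 0

After press 4 at (2,1):
0 0 0 0 0
0 0 0 0 0
0 0 0 0 0
0 0 0 0 0

Lights still on: 0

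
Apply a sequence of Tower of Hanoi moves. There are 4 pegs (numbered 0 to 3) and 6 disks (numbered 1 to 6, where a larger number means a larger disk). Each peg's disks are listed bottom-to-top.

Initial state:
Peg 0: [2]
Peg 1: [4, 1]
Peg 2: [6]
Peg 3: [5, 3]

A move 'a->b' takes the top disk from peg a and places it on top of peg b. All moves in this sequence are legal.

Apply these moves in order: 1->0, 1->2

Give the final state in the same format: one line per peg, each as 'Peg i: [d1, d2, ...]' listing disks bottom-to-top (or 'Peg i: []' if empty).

Answer: Peg 0: [2, 1]
Peg 1: []
Peg 2: [6, 4]
Peg 3: [5, 3]

Derivation:
After move 1 (1->0):
Peg 0: [2, 1]
Peg 1: [4]
Peg 2: [6]
Peg 3: [5, 3]

After move 2 (1->2):
Peg 0: [2, 1]
Peg 1: []
Peg 2: [6, 4]
Peg 3: [5, 3]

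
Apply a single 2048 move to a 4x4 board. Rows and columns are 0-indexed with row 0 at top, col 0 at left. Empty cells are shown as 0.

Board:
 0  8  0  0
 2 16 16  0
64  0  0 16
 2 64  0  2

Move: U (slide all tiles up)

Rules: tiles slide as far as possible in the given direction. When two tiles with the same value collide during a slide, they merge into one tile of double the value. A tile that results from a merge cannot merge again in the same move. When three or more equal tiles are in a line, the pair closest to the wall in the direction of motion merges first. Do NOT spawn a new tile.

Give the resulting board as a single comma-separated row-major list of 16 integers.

Answer: 2, 8, 16, 16, 64, 16, 0, 2, 2, 64, 0, 0, 0, 0, 0, 0

Derivation:
Slide up:
col 0: [0, 2, 64, 2] -> [2, 64, 2, 0]
col 1: [8, 16, 0, 64] -> [8, 16, 64, 0]
col 2: [0, 16, 0, 0] -> [16, 0, 0, 0]
col 3: [0, 0, 16, 2] -> [16, 2, 0, 0]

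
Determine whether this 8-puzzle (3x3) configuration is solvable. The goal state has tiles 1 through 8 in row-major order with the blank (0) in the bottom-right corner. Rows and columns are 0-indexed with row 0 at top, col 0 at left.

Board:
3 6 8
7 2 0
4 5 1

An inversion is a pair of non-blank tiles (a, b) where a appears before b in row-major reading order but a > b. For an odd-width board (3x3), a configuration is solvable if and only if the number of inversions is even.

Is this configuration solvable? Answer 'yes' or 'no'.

Inversions (pairs i<j in row-major order where tile[i] > tile[j] > 0): 18
18 is even, so the puzzle is solvable.

Answer: yes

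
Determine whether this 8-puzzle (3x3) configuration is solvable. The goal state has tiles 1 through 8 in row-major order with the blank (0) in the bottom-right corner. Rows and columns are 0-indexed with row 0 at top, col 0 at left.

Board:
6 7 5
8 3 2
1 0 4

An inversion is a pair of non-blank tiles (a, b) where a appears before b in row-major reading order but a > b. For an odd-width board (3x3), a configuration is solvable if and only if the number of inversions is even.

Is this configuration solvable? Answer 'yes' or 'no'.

Inversions (pairs i<j in row-major order where tile[i] > tile[j] > 0): 21
21 is odd, so the puzzle is not solvable.

Answer: no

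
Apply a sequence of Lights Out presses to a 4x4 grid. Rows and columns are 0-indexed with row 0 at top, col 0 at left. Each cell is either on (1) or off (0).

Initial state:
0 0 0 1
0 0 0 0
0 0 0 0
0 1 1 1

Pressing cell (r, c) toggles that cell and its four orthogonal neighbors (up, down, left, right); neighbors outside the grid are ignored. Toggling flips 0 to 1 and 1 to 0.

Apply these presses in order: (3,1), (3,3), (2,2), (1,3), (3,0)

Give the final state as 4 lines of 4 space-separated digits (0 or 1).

Answer: 0 0 0 0
0 0 0 1
1 0 1 1
0 1 0 0

Derivation:
After press 1 at (3,1):
0 0 0 1
0 0 0 0
0 1 0 0
1 0 0 1

After press 2 at (3,3):
0 0 0 1
0 0 0 0
0 1 0 1
1 0 1 0

After press 3 at (2,2):
0 0 0 1
0 0 1 0
0 0 1 0
1 0 0 0

After press 4 at (1,3):
0 0 0 0
0 0 0 1
0 0 1 1
1 0 0 0

After press 5 at (3,0):
0 0 0 0
0 0 0 1
1 0 1 1
0 1 0 0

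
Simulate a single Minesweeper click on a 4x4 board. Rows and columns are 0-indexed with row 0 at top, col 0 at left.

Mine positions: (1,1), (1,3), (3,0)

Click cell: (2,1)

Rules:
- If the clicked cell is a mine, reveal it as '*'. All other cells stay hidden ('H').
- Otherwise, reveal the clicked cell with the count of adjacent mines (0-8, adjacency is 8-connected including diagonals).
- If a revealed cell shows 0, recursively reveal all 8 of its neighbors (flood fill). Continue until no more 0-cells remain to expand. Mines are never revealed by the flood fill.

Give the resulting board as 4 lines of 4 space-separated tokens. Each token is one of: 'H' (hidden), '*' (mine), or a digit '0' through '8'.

H H H H
H H H H
H 2 H H
H H H H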